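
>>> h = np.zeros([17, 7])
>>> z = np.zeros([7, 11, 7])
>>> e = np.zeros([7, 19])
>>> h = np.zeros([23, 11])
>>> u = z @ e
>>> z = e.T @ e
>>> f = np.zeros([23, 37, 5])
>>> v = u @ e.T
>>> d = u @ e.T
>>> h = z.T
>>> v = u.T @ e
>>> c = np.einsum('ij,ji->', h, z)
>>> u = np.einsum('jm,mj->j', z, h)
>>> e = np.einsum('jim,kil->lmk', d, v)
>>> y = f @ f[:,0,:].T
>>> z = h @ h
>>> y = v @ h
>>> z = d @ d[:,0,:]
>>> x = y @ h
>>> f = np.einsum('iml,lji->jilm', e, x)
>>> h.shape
(19, 19)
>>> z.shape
(7, 11, 7)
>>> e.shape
(19, 7, 19)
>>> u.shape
(19,)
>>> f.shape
(11, 19, 19, 7)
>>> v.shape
(19, 11, 19)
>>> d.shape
(7, 11, 7)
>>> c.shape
()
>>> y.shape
(19, 11, 19)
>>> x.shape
(19, 11, 19)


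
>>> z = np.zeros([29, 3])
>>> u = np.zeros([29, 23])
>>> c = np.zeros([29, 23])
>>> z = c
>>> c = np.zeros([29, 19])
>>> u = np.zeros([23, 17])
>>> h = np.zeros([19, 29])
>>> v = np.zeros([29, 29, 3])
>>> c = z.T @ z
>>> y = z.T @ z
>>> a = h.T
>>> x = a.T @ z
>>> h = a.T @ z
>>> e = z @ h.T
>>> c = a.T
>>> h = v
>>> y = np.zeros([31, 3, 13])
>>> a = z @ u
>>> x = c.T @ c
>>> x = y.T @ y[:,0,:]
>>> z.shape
(29, 23)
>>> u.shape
(23, 17)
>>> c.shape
(19, 29)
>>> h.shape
(29, 29, 3)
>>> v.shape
(29, 29, 3)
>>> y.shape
(31, 3, 13)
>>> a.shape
(29, 17)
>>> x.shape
(13, 3, 13)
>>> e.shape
(29, 19)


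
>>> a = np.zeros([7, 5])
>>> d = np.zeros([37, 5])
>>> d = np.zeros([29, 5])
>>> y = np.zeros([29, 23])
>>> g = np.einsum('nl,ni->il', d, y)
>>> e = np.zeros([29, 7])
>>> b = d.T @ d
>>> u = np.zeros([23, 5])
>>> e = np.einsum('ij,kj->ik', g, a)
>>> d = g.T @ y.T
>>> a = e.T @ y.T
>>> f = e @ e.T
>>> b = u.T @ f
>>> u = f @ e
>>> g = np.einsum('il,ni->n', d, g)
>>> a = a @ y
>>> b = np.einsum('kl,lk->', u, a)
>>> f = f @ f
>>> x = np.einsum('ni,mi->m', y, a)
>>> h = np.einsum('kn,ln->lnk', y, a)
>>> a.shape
(7, 23)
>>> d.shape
(5, 29)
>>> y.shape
(29, 23)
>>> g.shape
(23,)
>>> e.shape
(23, 7)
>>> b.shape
()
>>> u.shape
(23, 7)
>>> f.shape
(23, 23)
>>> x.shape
(7,)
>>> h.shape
(7, 23, 29)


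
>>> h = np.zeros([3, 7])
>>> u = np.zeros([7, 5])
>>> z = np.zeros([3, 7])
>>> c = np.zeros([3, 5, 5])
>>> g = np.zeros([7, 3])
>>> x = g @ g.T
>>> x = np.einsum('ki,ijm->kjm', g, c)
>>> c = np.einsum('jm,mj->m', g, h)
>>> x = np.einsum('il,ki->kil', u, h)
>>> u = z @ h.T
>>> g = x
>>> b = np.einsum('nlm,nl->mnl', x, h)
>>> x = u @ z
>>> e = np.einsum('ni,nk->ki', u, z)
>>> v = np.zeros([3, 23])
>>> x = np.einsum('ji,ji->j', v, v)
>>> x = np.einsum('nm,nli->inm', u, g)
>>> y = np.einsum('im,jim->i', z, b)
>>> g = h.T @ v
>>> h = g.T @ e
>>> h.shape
(23, 3)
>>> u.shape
(3, 3)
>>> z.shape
(3, 7)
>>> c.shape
(3,)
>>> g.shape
(7, 23)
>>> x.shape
(5, 3, 3)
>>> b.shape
(5, 3, 7)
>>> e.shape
(7, 3)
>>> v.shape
(3, 23)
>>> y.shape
(3,)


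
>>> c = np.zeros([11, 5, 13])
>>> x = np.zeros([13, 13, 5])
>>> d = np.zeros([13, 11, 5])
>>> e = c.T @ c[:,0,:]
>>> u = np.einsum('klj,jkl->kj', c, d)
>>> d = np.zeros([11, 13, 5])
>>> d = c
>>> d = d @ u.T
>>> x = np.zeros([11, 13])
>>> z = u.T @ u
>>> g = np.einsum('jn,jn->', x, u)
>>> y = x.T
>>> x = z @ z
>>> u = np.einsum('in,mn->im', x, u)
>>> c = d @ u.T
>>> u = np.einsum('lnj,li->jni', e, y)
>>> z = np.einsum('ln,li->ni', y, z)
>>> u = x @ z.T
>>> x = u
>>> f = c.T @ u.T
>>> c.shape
(11, 5, 13)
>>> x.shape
(13, 11)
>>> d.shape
(11, 5, 11)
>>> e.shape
(13, 5, 13)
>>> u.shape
(13, 11)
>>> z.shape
(11, 13)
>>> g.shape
()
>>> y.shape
(13, 11)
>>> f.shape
(13, 5, 13)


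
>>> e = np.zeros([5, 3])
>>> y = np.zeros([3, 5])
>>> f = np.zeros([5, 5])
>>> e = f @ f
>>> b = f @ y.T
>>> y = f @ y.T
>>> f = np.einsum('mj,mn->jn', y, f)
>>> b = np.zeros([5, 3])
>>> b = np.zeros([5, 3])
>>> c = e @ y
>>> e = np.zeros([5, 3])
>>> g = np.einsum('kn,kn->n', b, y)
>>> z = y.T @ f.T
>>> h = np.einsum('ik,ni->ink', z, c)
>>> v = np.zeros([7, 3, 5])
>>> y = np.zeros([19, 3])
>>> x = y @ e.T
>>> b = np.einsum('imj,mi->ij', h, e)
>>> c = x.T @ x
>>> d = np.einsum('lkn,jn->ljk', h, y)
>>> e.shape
(5, 3)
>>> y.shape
(19, 3)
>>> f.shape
(3, 5)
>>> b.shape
(3, 3)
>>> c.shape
(5, 5)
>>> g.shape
(3,)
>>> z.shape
(3, 3)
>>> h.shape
(3, 5, 3)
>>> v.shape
(7, 3, 5)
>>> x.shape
(19, 5)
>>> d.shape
(3, 19, 5)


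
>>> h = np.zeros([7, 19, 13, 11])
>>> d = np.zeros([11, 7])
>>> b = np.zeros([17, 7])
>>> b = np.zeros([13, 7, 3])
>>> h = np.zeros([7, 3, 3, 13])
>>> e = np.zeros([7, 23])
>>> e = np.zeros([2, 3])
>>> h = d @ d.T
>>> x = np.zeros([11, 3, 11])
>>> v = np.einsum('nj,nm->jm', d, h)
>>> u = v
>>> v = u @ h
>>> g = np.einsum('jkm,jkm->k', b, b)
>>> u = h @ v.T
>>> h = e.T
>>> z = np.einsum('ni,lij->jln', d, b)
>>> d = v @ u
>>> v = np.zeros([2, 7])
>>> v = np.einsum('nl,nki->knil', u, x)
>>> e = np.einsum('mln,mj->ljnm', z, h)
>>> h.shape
(3, 2)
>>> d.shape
(7, 7)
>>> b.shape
(13, 7, 3)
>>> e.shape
(13, 2, 11, 3)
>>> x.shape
(11, 3, 11)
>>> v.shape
(3, 11, 11, 7)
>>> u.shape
(11, 7)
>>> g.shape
(7,)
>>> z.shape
(3, 13, 11)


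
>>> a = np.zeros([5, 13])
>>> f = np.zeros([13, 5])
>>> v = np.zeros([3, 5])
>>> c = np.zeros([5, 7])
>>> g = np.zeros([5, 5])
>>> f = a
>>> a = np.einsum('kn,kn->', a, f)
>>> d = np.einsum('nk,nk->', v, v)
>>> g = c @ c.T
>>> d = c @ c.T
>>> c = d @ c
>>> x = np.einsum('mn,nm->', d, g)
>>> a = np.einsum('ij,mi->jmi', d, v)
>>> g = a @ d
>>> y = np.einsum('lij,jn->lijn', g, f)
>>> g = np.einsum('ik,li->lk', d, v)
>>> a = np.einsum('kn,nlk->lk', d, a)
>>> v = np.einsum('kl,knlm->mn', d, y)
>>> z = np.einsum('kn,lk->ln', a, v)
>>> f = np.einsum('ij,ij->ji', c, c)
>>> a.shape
(3, 5)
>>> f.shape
(7, 5)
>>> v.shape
(13, 3)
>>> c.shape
(5, 7)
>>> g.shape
(3, 5)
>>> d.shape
(5, 5)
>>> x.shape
()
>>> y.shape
(5, 3, 5, 13)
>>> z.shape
(13, 5)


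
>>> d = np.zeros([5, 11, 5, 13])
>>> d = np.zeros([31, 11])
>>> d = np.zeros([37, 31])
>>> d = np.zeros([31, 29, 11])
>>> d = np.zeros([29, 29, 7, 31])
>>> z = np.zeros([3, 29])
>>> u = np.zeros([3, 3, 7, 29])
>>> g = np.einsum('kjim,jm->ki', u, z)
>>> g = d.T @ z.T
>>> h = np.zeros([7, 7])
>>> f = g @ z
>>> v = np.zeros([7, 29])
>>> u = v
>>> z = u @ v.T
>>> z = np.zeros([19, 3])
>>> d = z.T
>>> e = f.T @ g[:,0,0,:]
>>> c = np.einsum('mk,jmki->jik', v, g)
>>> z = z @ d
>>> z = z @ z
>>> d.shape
(3, 19)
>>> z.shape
(19, 19)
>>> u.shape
(7, 29)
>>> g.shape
(31, 7, 29, 3)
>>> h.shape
(7, 7)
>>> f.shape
(31, 7, 29, 29)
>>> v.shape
(7, 29)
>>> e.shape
(29, 29, 7, 3)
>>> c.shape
(31, 3, 29)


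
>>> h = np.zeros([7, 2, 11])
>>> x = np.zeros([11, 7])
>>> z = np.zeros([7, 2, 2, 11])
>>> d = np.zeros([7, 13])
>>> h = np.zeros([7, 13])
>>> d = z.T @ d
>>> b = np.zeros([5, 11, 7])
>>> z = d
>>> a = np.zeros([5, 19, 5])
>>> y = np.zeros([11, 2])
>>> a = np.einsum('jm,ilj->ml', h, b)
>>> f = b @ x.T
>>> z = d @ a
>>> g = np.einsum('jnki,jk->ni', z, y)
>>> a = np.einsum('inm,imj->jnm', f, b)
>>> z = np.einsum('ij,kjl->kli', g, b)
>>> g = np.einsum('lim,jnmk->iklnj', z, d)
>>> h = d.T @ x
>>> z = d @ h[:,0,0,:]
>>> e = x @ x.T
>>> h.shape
(13, 2, 2, 7)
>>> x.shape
(11, 7)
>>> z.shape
(11, 2, 2, 7)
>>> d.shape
(11, 2, 2, 13)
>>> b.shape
(5, 11, 7)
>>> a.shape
(7, 11, 11)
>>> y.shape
(11, 2)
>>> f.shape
(5, 11, 11)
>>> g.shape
(7, 13, 5, 2, 11)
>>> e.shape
(11, 11)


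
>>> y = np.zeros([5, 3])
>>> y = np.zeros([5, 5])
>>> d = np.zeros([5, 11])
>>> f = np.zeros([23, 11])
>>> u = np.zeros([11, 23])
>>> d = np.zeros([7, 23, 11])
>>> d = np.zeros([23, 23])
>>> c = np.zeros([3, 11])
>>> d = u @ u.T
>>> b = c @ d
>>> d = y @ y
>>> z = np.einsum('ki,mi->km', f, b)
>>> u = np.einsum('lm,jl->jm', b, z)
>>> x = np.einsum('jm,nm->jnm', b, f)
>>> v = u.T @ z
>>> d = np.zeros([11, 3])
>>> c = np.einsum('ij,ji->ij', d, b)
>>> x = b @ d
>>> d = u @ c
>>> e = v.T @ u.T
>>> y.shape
(5, 5)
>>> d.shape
(23, 3)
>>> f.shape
(23, 11)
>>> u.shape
(23, 11)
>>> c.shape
(11, 3)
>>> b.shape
(3, 11)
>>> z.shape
(23, 3)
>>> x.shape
(3, 3)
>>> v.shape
(11, 3)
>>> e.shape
(3, 23)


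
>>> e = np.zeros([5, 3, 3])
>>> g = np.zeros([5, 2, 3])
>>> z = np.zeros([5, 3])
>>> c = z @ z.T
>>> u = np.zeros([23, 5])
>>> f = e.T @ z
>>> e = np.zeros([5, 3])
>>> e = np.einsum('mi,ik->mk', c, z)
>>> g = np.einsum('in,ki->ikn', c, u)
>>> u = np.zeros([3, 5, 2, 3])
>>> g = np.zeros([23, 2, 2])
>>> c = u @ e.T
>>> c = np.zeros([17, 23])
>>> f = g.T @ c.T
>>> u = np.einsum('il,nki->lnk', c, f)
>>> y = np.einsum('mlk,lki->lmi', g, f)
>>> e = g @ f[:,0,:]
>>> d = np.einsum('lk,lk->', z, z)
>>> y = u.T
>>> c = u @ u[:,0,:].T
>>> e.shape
(23, 2, 17)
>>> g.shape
(23, 2, 2)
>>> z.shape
(5, 3)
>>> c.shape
(23, 2, 23)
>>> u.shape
(23, 2, 2)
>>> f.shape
(2, 2, 17)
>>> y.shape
(2, 2, 23)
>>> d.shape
()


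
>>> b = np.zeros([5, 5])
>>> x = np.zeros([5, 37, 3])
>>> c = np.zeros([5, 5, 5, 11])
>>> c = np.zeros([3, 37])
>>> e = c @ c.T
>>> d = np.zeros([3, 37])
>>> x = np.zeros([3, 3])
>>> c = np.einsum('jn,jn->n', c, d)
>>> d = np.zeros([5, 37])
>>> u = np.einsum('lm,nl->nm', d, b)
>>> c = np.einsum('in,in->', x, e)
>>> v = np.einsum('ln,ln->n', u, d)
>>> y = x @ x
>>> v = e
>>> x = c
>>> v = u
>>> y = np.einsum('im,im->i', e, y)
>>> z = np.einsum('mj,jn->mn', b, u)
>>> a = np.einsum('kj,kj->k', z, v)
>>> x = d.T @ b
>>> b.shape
(5, 5)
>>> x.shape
(37, 5)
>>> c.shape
()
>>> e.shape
(3, 3)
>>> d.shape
(5, 37)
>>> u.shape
(5, 37)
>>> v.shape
(5, 37)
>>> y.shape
(3,)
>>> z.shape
(5, 37)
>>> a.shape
(5,)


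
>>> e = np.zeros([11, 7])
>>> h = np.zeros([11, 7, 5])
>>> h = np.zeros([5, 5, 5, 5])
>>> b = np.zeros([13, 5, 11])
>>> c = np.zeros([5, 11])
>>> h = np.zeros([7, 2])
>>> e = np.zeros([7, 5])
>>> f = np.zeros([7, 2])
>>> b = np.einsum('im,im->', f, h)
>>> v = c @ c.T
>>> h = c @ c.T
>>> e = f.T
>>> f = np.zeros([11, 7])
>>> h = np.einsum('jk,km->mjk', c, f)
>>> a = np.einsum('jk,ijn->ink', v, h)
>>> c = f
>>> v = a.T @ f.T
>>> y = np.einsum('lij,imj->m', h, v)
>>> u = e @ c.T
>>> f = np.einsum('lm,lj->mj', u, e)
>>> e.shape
(2, 7)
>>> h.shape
(7, 5, 11)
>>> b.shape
()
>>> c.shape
(11, 7)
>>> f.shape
(11, 7)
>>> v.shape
(5, 11, 11)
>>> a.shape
(7, 11, 5)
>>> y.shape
(11,)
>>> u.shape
(2, 11)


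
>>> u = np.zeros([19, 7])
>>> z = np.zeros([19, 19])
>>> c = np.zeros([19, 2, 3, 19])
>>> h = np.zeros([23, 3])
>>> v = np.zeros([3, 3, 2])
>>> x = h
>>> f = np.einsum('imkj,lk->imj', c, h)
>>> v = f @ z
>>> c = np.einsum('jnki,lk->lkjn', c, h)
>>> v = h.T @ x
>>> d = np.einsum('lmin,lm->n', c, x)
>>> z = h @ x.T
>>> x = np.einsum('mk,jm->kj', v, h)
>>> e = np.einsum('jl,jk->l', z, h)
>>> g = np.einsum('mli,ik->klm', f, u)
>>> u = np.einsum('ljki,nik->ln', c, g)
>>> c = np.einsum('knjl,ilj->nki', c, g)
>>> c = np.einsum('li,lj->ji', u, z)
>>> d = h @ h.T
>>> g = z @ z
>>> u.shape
(23, 7)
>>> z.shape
(23, 23)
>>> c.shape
(23, 7)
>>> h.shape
(23, 3)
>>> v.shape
(3, 3)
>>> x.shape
(3, 23)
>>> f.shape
(19, 2, 19)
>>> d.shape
(23, 23)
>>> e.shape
(23,)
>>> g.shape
(23, 23)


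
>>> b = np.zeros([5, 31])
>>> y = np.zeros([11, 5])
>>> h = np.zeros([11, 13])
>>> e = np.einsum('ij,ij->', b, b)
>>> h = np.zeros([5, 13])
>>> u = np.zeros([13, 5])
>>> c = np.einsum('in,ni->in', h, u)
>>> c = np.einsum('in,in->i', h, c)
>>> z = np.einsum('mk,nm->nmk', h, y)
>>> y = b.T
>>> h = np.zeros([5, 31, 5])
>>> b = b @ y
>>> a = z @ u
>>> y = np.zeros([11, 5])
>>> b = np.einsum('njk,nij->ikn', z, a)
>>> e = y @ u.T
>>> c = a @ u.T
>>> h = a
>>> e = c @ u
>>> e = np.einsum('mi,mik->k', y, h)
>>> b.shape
(5, 13, 11)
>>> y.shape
(11, 5)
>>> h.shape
(11, 5, 5)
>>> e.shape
(5,)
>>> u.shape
(13, 5)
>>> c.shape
(11, 5, 13)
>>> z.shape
(11, 5, 13)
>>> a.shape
(11, 5, 5)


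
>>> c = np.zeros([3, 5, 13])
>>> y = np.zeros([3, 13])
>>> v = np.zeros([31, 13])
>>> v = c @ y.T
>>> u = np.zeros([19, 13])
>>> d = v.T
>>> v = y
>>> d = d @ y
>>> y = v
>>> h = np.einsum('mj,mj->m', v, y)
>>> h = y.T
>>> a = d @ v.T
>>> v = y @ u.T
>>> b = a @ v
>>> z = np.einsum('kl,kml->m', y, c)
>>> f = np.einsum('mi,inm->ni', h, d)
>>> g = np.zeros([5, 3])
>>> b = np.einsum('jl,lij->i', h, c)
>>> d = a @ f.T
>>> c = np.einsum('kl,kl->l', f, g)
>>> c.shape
(3,)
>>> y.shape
(3, 13)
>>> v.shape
(3, 19)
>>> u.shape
(19, 13)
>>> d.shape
(3, 5, 5)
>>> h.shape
(13, 3)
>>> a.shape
(3, 5, 3)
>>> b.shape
(5,)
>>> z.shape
(5,)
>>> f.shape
(5, 3)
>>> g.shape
(5, 3)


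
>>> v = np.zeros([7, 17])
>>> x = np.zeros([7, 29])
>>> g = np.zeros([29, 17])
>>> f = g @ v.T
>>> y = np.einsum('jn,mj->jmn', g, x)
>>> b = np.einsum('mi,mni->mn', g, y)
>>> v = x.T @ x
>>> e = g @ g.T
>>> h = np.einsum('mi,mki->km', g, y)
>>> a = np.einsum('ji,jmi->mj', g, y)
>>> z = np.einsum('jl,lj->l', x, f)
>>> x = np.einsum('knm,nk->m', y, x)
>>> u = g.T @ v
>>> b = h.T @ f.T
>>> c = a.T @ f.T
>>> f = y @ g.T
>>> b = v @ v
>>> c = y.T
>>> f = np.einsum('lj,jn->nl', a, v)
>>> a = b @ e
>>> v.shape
(29, 29)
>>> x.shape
(17,)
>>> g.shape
(29, 17)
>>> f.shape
(29, 7)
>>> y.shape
(29, 7, 17)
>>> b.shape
(29, 29)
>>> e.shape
(29, 29)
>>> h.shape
(7, 29)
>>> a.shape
(29, 29)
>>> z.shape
(29,)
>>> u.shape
(17, 29)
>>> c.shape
(17, 7, 29)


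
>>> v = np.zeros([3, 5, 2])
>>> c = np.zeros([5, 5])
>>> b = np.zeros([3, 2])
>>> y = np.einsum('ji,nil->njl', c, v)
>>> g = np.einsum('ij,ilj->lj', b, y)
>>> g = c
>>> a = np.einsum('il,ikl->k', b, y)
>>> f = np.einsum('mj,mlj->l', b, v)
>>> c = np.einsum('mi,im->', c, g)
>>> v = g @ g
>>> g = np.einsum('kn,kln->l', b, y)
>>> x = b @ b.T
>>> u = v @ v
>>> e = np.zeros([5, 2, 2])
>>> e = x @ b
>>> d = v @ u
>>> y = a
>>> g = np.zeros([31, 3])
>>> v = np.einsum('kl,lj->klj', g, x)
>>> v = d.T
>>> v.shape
(5, 5)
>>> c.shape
()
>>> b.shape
(3, 2)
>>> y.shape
(5,)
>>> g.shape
(31, 3)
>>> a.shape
(5,)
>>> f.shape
(5,)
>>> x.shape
(3, 3)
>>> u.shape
(5, 5)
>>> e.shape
(3, 2)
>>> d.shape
(5, 5)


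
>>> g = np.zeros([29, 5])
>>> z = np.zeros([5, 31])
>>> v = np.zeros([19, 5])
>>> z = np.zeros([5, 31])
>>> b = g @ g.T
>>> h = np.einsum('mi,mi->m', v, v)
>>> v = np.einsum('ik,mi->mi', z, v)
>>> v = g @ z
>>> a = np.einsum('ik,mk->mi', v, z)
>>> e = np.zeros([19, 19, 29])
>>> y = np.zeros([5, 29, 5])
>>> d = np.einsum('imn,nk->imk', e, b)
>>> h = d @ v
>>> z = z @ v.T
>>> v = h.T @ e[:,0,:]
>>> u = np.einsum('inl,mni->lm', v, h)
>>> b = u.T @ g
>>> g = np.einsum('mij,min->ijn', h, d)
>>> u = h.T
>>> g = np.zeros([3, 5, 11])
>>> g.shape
(3, 5, 11)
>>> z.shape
(5, 29)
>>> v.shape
(31, 19, 29)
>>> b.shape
(19, 5)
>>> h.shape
(19, 19, 31)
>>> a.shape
(5, 29)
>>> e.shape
(19, 19, 29)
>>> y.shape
(5, 29, 5)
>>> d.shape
(19, 19, 29)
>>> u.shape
(31, 19, 19)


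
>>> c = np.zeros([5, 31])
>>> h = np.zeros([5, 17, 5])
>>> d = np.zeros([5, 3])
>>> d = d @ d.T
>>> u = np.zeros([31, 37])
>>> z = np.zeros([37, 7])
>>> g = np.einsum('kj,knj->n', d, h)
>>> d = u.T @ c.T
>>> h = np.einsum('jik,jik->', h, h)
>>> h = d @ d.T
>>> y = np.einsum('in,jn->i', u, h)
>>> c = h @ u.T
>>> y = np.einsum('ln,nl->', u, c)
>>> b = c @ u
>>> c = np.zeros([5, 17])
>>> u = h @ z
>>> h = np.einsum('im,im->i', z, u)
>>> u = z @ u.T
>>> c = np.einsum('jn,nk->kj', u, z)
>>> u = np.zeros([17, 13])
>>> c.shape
(7, 37)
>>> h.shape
(37,)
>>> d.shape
(37, 5)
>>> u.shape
(17, 13)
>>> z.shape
(37, 7)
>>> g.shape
(17,)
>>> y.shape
()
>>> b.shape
(37, 37)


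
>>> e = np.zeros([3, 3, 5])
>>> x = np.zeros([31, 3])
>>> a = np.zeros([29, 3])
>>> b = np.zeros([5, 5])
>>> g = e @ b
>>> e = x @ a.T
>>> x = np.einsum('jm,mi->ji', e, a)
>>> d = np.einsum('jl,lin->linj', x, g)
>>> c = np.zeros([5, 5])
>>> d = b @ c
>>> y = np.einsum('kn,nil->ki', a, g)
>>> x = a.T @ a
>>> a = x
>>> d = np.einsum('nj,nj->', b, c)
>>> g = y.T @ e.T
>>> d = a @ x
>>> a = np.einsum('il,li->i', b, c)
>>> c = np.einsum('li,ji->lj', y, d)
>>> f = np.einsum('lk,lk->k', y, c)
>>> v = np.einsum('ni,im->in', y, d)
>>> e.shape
(31, 29)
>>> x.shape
(3, 3)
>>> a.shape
(5,)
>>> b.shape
(5, 5)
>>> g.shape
(3, 31)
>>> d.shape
(3, 3)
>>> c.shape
(29, 3)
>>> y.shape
(29, 3)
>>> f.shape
(3,)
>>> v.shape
(3, 29)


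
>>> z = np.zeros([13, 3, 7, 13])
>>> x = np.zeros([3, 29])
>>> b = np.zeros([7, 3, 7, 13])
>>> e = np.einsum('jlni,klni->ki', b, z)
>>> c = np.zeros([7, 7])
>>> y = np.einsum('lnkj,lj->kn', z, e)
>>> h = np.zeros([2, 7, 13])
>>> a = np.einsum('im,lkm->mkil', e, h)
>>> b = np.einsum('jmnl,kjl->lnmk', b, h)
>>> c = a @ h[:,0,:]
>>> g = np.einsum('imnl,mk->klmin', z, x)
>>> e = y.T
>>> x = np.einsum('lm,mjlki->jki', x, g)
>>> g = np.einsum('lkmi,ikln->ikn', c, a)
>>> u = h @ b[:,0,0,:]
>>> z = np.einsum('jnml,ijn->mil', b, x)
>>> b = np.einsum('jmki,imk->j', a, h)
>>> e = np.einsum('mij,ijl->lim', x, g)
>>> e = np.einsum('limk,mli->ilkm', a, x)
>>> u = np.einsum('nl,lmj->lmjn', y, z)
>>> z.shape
(3, 13, 2)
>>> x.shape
(13, 13, 7)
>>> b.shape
(13,)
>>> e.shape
(7, 13, 2, 13)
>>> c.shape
(13, 7, 13, 13)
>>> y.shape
(7, 3)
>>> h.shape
(2, 7, 13)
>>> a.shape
(13, 7, 13, 2)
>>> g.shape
(13, 7, 2)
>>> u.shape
(3, 13, 2, 7)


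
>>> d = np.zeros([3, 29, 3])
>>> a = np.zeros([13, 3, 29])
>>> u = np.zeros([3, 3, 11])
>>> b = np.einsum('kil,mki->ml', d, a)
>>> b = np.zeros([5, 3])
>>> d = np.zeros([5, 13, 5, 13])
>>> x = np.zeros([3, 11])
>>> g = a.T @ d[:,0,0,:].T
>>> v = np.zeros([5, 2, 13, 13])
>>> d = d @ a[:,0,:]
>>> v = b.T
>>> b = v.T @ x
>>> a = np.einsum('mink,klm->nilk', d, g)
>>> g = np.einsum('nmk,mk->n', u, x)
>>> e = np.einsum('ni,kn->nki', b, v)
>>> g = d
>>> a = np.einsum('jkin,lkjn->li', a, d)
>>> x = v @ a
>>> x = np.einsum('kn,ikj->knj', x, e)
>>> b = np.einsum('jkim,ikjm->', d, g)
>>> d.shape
(5, 13, 5, 29)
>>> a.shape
(5, 3)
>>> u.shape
(3, 3, 11)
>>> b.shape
()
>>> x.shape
(3, 3, 11)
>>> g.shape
(5, 13, 5, 29)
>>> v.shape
(3, 5)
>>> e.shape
(5, 3, 11)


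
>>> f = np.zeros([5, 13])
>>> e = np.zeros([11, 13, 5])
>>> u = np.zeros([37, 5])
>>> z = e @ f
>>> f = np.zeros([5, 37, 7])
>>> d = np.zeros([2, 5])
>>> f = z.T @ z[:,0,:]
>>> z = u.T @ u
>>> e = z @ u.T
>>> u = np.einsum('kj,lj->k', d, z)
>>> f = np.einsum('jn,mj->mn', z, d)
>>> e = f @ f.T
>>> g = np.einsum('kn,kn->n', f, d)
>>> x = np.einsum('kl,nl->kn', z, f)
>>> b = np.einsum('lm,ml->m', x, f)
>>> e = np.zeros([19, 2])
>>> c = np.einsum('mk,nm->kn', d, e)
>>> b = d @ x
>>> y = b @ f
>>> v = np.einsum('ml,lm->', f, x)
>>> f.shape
(2, 5)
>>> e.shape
(19, 2)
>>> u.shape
(2,)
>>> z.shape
(5, 5)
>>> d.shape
(2, 5)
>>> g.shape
(5,)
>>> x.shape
(5, 2)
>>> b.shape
(2, 2)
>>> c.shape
(5, 19)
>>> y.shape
(2, 5)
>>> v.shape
()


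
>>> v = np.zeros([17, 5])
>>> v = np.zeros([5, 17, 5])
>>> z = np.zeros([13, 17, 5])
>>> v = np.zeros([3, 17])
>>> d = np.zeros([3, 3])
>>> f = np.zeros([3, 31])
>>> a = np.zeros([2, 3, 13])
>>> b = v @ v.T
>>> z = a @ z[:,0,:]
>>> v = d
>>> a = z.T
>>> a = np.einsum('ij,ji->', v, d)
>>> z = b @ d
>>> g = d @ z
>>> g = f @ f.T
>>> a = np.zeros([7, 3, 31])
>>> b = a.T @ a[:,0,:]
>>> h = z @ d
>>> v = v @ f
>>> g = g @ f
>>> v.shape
(3, 31)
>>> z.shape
(3, 3)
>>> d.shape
(3, 3)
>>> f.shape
(3, 31)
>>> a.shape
(7, 3, 31)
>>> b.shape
(31, 3, 31)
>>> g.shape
(3, 31)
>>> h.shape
(3, 3)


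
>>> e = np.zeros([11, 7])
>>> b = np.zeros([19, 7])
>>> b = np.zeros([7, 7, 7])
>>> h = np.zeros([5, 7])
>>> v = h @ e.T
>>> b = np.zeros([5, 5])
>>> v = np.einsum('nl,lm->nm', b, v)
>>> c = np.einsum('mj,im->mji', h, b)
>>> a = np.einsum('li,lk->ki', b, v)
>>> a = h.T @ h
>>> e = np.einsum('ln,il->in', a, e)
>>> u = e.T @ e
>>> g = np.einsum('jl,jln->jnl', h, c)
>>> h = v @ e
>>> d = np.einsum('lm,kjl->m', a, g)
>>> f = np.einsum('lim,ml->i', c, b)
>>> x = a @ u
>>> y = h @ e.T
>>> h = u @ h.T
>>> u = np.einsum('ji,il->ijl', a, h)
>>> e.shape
(11, 7)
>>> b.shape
(5, 5)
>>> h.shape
(7, 5)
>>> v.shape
(5, 11)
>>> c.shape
(5, 7, 5)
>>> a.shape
(7, 7)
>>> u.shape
(7, 7, 5)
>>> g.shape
(5, 5, 7)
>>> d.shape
(7,)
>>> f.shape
(7,)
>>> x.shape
(7, 7)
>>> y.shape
(5, 11)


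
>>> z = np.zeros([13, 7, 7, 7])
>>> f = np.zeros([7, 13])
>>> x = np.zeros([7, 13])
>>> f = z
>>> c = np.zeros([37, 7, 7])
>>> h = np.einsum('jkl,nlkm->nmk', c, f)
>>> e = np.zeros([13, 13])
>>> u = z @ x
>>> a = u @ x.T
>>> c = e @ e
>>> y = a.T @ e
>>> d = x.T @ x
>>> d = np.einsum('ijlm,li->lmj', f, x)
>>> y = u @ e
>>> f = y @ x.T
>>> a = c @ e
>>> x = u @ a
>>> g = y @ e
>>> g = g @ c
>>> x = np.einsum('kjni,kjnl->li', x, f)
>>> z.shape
(13, 7, 7, 7)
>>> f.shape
(13, 7, 7, 7)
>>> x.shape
(7, 13)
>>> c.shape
(13, 13)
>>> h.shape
(13, 7, 7)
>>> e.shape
(13, 13)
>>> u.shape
(13, 7, 7, 13)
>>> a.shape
(13, 13)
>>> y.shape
(13, 7, 7, 13)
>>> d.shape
(7, 7, 7)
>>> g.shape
(13, 7, 7, 13)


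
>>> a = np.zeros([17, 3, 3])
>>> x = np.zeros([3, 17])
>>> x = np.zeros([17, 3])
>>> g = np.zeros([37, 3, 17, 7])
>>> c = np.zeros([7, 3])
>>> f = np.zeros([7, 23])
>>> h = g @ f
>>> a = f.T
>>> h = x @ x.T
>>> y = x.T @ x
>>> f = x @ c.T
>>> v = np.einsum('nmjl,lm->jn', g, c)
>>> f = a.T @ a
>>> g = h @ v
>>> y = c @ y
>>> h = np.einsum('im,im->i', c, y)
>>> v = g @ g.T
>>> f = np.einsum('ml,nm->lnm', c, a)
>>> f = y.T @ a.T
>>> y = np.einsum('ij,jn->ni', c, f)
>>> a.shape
(23, 7)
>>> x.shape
(17, 3)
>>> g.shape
(17, 37)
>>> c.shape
(7, 3)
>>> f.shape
(3, 23)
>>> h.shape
(7,)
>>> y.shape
(23, 7)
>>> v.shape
(17, 17)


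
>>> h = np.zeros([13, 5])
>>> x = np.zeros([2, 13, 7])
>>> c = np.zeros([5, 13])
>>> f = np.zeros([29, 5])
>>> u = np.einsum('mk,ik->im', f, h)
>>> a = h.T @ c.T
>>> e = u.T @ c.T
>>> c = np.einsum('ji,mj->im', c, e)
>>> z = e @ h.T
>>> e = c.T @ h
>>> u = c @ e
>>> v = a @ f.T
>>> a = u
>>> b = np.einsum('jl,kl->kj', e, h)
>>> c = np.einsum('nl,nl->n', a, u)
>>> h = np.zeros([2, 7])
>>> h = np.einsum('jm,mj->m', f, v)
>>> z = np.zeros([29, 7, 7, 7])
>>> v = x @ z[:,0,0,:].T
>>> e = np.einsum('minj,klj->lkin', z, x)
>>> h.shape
(5,)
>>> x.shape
(2, 13, 7)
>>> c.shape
(13,)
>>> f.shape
(29, 5)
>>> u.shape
(13, 5)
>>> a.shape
(13, 5)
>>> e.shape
(13, 2, 7, 7)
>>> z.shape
(29, 7, 7, 7)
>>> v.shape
(2, 13, 29)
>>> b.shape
(13, 29)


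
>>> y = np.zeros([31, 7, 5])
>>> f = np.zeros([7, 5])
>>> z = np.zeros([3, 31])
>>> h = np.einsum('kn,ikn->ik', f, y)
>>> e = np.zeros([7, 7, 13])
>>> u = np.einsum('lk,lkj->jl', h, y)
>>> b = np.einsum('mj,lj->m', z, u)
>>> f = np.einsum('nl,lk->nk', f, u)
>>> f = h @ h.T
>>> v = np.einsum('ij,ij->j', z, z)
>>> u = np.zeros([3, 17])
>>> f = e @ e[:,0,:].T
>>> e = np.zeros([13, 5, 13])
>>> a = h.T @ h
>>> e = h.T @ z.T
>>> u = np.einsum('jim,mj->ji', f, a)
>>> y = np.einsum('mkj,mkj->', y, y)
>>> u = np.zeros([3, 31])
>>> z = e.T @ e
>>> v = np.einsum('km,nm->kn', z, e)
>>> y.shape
()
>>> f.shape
(7, 7, 7)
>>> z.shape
(3, 3)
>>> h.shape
(31, 7)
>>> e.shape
(7, 3)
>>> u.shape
(3, 31)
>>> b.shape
(3,)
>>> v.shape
(3, 7)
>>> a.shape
(7, 7)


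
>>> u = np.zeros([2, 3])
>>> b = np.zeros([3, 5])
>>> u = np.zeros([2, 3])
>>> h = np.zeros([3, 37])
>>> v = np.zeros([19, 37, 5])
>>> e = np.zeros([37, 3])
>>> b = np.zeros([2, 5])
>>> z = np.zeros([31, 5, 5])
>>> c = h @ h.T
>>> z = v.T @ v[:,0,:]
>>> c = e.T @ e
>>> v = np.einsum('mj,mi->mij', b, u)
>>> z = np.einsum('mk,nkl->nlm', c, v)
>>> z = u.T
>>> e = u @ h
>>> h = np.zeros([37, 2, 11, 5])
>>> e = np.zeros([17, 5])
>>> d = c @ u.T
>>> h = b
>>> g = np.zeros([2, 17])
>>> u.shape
(2, 3)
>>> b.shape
(2, 5)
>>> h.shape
(2, 5)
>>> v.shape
(2, 3, 5)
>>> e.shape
(17, 5)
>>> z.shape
(3, 2)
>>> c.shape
(3, 3)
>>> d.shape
(3, 2)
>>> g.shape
(2, 17)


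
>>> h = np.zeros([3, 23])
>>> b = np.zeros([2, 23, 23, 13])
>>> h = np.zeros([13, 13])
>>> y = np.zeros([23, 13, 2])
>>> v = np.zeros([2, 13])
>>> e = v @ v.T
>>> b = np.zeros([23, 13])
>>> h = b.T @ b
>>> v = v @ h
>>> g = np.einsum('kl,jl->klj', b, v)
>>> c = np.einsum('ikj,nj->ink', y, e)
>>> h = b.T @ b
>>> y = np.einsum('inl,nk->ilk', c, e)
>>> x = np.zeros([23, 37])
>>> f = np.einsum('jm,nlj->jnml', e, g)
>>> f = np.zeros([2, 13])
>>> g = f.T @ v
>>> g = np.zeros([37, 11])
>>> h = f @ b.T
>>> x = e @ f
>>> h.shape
(2, 23)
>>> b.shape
(23, 13)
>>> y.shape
(23, 13, 2)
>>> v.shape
(2, 13)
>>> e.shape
(2, 2)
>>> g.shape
(37, 11)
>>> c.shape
(23, 2, 13)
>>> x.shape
(2, 13)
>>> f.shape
(2, 13)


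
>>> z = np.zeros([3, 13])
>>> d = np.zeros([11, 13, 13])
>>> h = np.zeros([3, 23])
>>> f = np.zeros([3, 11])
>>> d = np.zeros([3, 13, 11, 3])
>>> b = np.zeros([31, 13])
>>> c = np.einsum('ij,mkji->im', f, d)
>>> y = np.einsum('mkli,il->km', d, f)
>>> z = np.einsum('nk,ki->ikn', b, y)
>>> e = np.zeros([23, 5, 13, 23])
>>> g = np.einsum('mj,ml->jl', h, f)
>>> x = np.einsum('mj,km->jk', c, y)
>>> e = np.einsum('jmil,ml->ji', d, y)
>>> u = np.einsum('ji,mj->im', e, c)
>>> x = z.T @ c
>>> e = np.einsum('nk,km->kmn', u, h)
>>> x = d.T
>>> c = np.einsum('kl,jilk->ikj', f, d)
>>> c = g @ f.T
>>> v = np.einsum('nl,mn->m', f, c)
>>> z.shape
(3, 13, 31)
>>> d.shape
(3, 13, 11, 3)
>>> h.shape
(3, 23)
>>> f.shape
(3, 11)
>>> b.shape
(31, 13)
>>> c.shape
(23, 3)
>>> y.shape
(13, 3)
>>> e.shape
(3, 23, 11)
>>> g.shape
(23, 11)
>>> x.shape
(3, 11, 13, 3)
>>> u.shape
(11, 3)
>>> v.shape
(23,)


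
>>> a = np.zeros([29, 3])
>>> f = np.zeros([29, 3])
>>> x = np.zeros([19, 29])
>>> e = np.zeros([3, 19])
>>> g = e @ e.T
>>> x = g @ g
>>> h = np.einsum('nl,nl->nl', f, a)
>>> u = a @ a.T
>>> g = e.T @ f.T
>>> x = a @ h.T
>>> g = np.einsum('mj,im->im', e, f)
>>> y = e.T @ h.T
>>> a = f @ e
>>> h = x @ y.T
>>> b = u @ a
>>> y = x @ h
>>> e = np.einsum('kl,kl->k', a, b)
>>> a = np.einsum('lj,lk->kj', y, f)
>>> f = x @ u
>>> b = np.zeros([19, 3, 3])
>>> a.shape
(3, 19)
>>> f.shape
(29, 29)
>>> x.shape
(29, 29)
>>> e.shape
(29,)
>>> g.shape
(29, 3)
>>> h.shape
(29, 19)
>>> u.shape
(29, 29)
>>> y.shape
(29, 19)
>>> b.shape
(19, 3, 3)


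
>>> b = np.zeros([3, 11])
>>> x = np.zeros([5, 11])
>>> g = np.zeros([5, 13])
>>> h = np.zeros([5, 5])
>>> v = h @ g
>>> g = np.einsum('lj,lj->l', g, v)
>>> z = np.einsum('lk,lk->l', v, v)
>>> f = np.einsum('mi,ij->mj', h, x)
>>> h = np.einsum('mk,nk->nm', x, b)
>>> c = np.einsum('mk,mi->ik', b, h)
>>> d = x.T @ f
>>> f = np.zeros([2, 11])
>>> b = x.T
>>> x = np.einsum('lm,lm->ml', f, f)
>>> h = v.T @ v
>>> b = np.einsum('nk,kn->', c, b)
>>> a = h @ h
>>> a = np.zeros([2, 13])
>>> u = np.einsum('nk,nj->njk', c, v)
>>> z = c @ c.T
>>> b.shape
()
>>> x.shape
(11, 2)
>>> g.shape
(5,)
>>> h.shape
(13, 13)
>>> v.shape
(5, 13)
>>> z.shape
(5, 5)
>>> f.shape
(2, 11)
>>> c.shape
(5, 11)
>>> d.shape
(11, 11)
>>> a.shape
(2, 13)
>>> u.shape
(5, 13, 11)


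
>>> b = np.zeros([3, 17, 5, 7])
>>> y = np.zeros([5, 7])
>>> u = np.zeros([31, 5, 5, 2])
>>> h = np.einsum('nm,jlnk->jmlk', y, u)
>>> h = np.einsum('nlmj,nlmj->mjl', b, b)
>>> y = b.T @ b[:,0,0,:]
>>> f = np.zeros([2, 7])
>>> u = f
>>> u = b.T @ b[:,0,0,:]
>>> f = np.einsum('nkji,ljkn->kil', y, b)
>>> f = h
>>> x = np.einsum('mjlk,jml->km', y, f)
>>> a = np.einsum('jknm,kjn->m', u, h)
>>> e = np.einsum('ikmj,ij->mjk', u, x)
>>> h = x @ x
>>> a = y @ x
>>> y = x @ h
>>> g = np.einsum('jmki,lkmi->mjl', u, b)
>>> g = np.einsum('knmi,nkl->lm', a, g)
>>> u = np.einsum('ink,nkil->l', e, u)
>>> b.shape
(3, 17, 5, 7)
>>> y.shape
(7, 7)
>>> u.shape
(7,)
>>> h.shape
(7, 7)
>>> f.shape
(5, 7, 17)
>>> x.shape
(7, 7)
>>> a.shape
(7, 5, 17, 7)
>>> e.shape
(17, 7, 5)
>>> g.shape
(3, 17)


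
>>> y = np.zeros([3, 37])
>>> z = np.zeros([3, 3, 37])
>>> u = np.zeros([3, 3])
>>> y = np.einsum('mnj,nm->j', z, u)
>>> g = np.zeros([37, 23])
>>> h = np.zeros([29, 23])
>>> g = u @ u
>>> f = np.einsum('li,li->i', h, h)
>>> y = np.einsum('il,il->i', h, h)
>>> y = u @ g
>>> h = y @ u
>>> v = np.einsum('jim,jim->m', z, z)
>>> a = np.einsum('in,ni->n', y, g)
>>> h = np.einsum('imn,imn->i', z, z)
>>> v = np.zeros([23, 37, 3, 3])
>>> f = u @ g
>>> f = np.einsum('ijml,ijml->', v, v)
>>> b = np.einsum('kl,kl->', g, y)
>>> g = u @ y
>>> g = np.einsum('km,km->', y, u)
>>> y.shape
(3, 3)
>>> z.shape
(3, 3, 37)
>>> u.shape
(3, 3)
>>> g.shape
()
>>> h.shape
(3,)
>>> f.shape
()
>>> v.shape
(23, 37, 3, 3)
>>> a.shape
(3,)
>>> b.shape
()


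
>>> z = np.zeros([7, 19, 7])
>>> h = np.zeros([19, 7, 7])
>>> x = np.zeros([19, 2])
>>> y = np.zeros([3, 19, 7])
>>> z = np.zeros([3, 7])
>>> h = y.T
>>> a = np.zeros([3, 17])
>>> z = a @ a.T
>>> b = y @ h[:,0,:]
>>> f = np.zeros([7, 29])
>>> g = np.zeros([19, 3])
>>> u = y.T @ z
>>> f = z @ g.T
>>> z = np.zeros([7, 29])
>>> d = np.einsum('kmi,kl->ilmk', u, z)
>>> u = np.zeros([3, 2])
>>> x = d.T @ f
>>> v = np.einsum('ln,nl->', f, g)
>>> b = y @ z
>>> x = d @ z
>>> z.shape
(7, 29)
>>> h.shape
(7, 19, 3)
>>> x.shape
(3, 29, 19, 29)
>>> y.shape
(3, 19, 7)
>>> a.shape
(3, 17)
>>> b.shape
(3, 19, 29)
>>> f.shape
(3, 19)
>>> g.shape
(19, 3)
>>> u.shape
(3, 2)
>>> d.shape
(3, 29, 19, 7)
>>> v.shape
()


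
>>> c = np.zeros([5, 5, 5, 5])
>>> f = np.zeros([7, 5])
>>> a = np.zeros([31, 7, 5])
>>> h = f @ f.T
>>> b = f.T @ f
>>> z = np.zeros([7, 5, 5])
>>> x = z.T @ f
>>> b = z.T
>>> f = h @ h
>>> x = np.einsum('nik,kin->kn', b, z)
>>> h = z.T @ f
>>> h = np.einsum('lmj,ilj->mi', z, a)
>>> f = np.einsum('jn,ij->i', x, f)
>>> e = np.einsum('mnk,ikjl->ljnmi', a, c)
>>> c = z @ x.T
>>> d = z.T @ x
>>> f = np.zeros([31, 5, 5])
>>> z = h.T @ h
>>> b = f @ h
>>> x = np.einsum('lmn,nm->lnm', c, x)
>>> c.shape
(7, 5, 7)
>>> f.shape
(31, 5, 5)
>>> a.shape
(31, 7, 5)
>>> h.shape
(5, 31)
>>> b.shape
(31, 5, 31)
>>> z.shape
(31, 31)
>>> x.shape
(7, 7, 5)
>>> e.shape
(5, 5, 7, 31, 5)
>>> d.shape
(5, 5, 5)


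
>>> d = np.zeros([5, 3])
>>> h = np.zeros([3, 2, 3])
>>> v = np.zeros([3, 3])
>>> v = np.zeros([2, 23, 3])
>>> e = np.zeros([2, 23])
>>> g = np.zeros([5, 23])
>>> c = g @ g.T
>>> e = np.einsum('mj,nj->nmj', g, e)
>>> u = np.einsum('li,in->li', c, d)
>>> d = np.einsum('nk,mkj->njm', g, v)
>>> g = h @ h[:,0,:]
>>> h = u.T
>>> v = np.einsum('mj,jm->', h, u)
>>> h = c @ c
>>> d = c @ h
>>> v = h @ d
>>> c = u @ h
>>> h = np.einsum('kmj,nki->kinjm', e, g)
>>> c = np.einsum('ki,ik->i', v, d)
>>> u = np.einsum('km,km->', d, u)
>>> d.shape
(5, 5)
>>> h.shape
(2, 3, 3, 23, 5)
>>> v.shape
(5, 5)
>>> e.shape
(2, 5, 23)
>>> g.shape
(3, 2, 3)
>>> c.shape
(5,)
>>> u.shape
()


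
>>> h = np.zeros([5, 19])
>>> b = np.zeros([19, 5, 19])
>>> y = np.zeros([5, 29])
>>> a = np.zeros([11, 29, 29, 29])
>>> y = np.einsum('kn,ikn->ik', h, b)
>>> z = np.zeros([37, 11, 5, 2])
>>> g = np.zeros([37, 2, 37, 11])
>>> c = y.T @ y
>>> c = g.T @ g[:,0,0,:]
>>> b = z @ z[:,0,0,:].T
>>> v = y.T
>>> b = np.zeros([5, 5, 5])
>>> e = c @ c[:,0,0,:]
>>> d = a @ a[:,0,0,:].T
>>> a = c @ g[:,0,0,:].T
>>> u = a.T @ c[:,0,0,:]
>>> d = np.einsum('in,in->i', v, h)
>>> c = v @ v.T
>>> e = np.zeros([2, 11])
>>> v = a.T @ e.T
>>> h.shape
(5, 19)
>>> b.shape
(5, 5, 5)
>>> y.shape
(19, 5)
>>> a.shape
(11, 37, 2, 37)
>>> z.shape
(37, 11, 5, 2)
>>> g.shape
(37, 2, 37, 11)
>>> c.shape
(5, 5)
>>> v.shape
(37, 2, 37, 2)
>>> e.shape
(2, 11)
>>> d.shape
(5,)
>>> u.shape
(37, 2, 37, 11)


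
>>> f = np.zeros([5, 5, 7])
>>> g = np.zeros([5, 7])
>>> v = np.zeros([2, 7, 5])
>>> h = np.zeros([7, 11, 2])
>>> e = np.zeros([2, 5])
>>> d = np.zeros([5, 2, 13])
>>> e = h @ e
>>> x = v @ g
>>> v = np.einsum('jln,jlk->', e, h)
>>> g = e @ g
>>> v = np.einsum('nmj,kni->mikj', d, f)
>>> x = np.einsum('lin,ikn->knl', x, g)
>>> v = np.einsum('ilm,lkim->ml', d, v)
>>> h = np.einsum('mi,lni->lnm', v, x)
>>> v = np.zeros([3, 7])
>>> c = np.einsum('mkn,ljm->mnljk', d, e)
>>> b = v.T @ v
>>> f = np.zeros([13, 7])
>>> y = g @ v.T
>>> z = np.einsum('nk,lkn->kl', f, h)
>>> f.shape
(13, 7)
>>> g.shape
(7, 11, 7)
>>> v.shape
(3, 7)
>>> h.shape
(11, 7, 13)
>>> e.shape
(7, 11, 5)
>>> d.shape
(5, 2, 13)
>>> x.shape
(11, 7, 2)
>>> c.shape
(5, 13, 7, 11, 2)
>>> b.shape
(7, 7)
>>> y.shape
(7, 11, 3)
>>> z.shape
(7, 11)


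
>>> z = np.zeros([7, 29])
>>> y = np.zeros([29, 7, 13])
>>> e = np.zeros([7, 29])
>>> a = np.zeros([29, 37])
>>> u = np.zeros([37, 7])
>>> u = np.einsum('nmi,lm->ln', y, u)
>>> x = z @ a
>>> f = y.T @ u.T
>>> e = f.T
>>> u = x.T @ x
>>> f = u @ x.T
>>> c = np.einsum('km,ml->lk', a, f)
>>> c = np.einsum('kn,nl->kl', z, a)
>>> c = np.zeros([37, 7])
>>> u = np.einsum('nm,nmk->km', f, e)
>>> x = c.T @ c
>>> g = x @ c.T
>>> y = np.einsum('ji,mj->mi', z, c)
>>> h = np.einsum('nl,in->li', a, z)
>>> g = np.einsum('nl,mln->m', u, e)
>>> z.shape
(7, 29)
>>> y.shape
(37, 29)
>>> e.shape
(37, 7, 13)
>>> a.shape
(29, 37)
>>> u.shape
(13, 7)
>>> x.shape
(7, 7)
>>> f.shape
(37, 7)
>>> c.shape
(37, 7)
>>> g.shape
(37,)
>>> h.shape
(37, 7)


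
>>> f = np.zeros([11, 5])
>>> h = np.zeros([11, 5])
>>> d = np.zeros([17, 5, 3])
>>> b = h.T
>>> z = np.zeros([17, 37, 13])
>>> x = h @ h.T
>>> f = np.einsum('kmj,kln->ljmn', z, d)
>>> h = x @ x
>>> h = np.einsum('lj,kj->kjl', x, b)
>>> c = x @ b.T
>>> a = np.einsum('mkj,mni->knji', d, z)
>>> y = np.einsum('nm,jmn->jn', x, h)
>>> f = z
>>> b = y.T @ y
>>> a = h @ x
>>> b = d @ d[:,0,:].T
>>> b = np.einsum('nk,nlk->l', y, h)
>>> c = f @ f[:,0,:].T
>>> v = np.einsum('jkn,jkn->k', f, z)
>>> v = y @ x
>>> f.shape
(17, 37, 13)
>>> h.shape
(5, 11, 11)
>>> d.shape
(17, 5, 3)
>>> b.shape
(11,)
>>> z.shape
(17, 37, 13)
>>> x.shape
(11, 11)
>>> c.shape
(17, 37, 17)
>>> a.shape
(5, 11, 11)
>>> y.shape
(5, 11)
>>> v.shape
(5, 11)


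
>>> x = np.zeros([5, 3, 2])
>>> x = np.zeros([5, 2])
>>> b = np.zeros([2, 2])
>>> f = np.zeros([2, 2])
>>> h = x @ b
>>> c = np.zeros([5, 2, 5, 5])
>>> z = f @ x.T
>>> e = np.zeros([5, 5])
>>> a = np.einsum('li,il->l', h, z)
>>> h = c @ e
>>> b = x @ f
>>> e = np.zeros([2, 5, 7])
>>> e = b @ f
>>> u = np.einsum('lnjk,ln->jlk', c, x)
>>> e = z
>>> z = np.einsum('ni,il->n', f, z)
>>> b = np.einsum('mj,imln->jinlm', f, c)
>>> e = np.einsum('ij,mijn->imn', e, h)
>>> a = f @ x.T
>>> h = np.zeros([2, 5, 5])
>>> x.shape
(5, 2)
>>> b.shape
(2, 5, 5, 5, 2)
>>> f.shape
(2, 2)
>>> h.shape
(2, 5, 5)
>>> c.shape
(5, 2, 5, 5)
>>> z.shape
(2,)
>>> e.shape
(2, 5, 5)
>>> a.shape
(2, 5)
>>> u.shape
(5, 5, 5)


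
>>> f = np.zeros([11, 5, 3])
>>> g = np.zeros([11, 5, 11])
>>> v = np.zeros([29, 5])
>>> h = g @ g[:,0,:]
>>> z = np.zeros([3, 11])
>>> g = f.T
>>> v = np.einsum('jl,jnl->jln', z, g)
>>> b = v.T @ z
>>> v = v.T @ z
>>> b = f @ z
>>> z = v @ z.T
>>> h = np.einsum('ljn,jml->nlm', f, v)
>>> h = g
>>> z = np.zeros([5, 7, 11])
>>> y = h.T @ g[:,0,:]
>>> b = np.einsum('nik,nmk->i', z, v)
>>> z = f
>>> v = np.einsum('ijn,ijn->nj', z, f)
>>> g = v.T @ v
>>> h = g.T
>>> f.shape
(11, 5, 3)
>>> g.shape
(5, 5)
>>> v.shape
(3, 5)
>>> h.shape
(5, 5)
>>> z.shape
(11, 5, 3)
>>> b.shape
(7,)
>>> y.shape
(11, 5, 11)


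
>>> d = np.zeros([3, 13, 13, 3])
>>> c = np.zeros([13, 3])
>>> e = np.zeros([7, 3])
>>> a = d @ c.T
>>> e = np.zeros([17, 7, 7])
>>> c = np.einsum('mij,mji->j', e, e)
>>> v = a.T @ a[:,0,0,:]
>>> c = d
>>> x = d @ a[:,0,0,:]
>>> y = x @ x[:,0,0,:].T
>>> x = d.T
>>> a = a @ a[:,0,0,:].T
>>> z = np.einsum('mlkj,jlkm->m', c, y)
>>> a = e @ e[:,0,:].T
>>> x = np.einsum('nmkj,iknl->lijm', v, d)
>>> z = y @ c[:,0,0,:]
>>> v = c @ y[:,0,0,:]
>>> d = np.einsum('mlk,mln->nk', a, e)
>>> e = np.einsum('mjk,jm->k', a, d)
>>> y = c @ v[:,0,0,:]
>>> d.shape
(7, 17)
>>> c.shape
(3, 13, 13, 3)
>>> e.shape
(17,)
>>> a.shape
(17, 7, 17)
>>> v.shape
(3, 13, 13, 3)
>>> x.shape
(3, 3, 13, 13)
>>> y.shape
(3, 13, 13, 3)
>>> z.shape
(3, 13, 13, 3)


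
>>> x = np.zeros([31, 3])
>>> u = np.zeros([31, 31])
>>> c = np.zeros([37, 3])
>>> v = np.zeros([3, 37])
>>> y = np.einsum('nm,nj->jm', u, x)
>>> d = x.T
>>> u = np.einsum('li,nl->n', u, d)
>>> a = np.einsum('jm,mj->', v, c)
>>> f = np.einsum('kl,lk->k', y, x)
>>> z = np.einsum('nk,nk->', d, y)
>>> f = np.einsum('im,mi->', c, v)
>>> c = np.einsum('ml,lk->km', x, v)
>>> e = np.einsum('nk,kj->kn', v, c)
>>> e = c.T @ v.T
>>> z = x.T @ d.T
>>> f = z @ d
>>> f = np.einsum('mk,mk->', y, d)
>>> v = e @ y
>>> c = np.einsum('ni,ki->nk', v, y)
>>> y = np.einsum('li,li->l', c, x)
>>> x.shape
(31, 3)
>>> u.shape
(3,)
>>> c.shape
(31, 3)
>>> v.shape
(31, 31)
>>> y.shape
(31,)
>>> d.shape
(3, 31)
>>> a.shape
()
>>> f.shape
()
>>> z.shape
(3, 3)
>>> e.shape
(31, 3)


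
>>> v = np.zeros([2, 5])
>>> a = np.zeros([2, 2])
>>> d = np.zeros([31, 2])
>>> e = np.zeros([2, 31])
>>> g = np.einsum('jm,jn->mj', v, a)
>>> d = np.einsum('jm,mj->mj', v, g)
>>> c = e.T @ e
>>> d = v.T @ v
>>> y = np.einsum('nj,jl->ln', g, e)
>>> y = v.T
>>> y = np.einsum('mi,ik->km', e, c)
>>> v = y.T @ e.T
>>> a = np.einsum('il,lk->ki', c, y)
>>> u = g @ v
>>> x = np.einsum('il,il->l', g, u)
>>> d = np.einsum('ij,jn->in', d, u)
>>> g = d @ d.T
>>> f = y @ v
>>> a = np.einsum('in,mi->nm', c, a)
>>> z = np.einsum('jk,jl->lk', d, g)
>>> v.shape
(2, 2)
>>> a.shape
(31, 2)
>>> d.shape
(5, 2)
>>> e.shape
(2, 31)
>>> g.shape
(5, 5)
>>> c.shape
(31, 31)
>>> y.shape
(31, 2)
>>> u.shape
(5, 2)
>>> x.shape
(2,)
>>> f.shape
(31, 2)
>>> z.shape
(5, 2)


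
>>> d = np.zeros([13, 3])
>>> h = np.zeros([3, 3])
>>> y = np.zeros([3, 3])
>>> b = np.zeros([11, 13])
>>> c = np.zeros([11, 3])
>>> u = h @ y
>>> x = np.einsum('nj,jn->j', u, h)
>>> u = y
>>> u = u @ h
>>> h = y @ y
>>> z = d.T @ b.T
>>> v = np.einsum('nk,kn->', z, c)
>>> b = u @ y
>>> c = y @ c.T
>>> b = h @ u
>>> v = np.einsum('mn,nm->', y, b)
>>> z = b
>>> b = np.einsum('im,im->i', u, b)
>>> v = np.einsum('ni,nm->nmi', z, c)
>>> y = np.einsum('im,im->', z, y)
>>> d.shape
(13, 3)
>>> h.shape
(3, 3)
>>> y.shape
()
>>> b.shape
(3,)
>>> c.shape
(3, 11)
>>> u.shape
(3, 3)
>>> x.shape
(3,)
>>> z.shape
(3, 3)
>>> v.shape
(3, 11, 3)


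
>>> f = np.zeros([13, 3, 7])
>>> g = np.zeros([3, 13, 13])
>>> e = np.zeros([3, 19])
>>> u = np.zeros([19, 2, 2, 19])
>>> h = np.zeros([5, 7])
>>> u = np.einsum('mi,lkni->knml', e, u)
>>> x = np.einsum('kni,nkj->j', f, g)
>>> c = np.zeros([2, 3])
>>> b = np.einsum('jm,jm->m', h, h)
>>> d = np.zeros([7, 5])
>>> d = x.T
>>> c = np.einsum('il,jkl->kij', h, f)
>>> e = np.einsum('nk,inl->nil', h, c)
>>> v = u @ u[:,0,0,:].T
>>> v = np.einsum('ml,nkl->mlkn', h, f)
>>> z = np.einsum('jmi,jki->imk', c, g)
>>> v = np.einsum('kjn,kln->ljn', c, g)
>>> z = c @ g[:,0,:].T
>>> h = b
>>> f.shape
(13, 3, 7)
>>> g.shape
(3, 13, 13)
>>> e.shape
(5, 3, 13)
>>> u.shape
(2, 2, 3, 19)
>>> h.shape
(7,)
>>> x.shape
(13,)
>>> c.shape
(3, 5, 13)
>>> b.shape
(7,)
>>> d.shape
(13,)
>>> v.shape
(13, 5, 13)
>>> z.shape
(3, 5, 3)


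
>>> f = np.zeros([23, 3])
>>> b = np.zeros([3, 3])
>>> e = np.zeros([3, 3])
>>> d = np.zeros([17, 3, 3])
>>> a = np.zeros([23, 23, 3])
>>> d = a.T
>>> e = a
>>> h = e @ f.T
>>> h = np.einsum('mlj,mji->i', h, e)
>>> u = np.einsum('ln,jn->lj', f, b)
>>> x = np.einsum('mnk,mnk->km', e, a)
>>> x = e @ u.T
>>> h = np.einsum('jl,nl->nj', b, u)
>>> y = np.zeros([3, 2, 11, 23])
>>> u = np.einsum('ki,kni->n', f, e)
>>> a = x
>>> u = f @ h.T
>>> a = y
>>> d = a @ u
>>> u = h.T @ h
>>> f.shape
(23, 3)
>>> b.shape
(3, 3)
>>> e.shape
(23, 23, 3)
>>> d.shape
(3, 2, 11, 23)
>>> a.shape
(3, 2, 11, 23)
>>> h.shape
(23, 3)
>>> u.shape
(3, 3)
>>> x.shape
(23, 23, 23)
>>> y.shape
(3, 2, 11, 23)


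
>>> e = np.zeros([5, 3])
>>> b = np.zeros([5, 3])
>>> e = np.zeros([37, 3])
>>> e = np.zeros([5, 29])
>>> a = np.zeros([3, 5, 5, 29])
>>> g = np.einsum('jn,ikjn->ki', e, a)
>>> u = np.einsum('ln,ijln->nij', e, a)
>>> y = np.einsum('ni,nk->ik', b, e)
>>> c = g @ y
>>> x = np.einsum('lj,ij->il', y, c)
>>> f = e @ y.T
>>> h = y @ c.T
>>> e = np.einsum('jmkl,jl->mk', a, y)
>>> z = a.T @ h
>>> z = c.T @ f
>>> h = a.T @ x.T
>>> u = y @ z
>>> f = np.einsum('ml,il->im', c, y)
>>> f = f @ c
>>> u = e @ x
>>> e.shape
(5, 5)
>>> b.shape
(5, 3)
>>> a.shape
(3, 5, 5, 29)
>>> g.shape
(5, 3)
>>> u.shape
(5, 3)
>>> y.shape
(3, 29)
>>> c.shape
(5, 29)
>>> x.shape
(5, 3)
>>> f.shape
(3, 29)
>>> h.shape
(29, 5, 5, 5)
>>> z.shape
(29, 3)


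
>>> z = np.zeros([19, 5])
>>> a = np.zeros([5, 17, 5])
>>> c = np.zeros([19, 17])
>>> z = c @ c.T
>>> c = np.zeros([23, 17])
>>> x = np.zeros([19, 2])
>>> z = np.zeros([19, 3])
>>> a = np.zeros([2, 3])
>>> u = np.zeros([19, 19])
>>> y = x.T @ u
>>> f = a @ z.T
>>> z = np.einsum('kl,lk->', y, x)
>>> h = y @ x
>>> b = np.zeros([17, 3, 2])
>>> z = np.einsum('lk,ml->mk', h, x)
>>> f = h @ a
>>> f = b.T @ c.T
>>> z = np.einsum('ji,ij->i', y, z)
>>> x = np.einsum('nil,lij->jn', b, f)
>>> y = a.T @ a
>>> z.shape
(19,)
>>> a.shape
(2, 3)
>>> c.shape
(23, 17)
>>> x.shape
(23, 17)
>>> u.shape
(19, 19)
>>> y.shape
(3, 3)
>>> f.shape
(2, 3, 23)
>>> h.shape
(2, 2)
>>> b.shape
(17, 3, 2)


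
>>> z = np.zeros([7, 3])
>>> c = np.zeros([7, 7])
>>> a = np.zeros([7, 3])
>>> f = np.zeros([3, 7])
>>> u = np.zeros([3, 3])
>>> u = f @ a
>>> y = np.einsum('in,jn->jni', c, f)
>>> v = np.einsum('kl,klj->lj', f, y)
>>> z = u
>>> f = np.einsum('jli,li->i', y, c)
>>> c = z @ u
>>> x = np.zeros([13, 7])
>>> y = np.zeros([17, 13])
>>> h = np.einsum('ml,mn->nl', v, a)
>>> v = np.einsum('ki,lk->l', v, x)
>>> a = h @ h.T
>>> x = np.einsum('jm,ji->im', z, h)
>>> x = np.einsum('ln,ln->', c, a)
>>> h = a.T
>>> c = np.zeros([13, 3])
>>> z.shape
(3, 3)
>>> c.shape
(13, 3)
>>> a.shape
(3, 3)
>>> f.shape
(7,)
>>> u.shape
(3, 3)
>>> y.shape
(17, 13)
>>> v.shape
(13,)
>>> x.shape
()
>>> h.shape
(3, 3)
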